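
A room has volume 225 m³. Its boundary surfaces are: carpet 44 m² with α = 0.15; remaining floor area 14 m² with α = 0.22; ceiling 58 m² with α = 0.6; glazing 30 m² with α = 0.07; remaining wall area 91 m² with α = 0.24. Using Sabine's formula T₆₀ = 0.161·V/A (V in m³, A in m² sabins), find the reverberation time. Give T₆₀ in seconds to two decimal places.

A = Σ Sᵢαᵢ = 44·0.15 + 14·0.22 + 58·0.6 + 30·0.07 + 91·0.24 = 68.42 m².
T₆₀ = 0.161·V/A = 0.161·225/68.42 = 0.529 s.

0.53 s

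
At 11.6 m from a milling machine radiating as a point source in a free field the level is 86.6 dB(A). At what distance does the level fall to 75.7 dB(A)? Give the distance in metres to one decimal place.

40.7 m

The 10.9 dB drop corresponds to a distance ratio of 10^(10.9/20) for a point source.
r₂ = 11.6·10^((86.6−75.7)/20) = 11.6·10^(10.9/20) = 40.69 m.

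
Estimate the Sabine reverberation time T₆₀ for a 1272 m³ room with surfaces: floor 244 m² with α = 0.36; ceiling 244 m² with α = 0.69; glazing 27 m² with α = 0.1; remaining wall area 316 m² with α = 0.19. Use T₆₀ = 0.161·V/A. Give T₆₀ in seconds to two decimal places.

0.64 s

Summing Sᵢαᵢ: 244·0.36 + 244·0.69 + 27·0.1 + 316·0.19 = 318.94 m².
T₆₀ = 0.161 × 1272 / 318.94 = 0.642 s.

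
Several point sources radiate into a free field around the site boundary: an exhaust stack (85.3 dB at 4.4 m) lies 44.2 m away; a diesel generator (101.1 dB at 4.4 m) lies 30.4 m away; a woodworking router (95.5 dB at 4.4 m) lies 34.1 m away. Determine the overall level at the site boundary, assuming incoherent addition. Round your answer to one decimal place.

85.2 dB

First find each source's level at the receiver (point-source: −20·log₁₀(r/r_ref)), then combine on an intensity basis.
exhaust stack: 85.3 − 20·log₁₀(44.2/4.4) = 85.3 − 20.04 = 65.26 dB.
diesel generator: 101.1 − 20·log₁₀(30.4/4.4) = 101.1 − 16.79 = 84.31 dB.
woodworking router: 95.5 − 20·log₁₀(34.1/4.4) = 95.5 − 17.79 = 77.71 dB.
Σ 10^(L/10) = 3.323e+08 → L_total = 10·log₁₀(3.323e+08) = 85.22 dB.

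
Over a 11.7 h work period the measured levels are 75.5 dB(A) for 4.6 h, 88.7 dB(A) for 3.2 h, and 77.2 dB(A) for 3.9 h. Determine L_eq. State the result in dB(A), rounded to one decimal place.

The energy average is taken in the linear domain: L_eq = 10·log₁₀[(Σ tᵢ·10^(Lᵢ/10))/T], T = 11.7 h.
Σ tᵢ·10^(Lᵢ/10) = 4.6·10^(75.5/10) + 3.2·10^(88.7/10) + 3.9·10^(77.2/10) = 2.740e+09.
L_eq = 10·log₁₀(2.740e+09/11.7) = 83.70 dB(A).

83.7 dB(A)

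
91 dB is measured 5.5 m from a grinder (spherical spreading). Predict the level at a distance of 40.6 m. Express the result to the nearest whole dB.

74 dB

Point-source attenuation: ΔL = 20·log₁₀(r₂/r₁) = 20·log₁₀(40.6/5.5) = 17.363 dB.
L₂ = 91 − 20·log₁₀(40.6/5.5) = 91 − 17.363 = 73.64 dB.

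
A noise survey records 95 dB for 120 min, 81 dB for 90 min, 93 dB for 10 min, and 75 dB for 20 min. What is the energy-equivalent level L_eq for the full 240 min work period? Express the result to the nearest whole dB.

92 dB

L_eq = 10·log₁₀[(1/T)·Σ tᵢ·10^(Lᵢ/10)] with T = 240 min.
Σ tᵢ·10^(Lᵢ/10) = 120·10^(95/10) + 90·10^(81/10) + 10·10^(93/10) + 20·10^(75/10) = 4.114e+11.
L_eq = 10·log₁₀(4.114e+11/240) = 92.34 dB.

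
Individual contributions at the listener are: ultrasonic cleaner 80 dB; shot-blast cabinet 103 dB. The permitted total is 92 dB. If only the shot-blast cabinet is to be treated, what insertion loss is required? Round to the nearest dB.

11 dB

Everything except the shot-blast cabinet sums to 10^(80/10) = 1.000e+08 in linear terms, 80.00 dB.
To meet 92 dB overall, the treated shot-blast cabinet may contribute at most 10^(92/10) − 1.000e+08 = 1.485e+09, i.e. 91.72 dB.
Required insertion loss = 103 − 91.72 = 11.28 dB.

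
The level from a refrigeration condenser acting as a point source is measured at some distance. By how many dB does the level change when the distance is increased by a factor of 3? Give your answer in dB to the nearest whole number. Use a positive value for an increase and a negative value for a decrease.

-10 dB

Point-source spreading: ΔL = −20·log₁₀(r₂/r₁).
ΔL = −20·log₁₀(3) = -9.54 dB.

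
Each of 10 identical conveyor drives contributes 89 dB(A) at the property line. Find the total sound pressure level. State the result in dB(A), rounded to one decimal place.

99.0 dB(A)

N identical incoherent sources raise the level by 10·log₁₀ N.
L_total = 89 + 10·log₁₀(10) = 89 + 10.000 = 99.00 dB(A).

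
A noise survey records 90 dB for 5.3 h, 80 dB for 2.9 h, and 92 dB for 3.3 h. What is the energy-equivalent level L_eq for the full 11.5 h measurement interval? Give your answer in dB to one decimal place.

L_eq = 10·log₁₀[(1/T)·Σ tᵢ·10^(Lᵢ/10)] with T = 11.5 h.
Σ tᵢ·10^(Lᵢ/10) = 5.3·10^(90/10) + 2.9·10^(80/10) + 3.3·10^(92/10) = 1.082e+10.
L_eq = 10·log₁₀(1.082e+10/11.5) = 89.74 dB.

89.7 dB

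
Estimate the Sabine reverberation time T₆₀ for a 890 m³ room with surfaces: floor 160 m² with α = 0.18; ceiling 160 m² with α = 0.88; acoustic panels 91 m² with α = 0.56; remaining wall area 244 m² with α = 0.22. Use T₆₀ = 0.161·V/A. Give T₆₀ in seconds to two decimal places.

Total absorption A = 160·0.18 + 160·0.88 + 91·0.56 + 244·0.22 = 274.24 m² sabins.
T₆₀ = 0.161·V/A = 0.161·890/274.24 = 0.522 s.

0.52 s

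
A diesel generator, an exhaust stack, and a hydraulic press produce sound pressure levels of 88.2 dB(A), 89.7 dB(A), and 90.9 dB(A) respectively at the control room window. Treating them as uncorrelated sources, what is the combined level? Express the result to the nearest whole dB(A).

Incoherent sources combine by intensity addition: L_total = 10·log₁₀(Σ 10^(L_i/10)).
Σ 10^(L/10) = 10^(88.2/10) + 10^(89.7/10) + 10^(90.9/10) = 2.824e+09.
L_total = 10·log₁₀(2.824e+09) = 94.51 dB(A).

95 dB(A)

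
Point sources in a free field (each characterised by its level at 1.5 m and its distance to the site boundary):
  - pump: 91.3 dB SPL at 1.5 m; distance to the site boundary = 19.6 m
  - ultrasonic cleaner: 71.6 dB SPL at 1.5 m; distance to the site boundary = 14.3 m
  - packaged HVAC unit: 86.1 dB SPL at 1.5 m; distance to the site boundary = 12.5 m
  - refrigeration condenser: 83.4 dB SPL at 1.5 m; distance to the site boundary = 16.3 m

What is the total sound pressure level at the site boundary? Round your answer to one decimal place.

Apply inverse-square spreading to bring every level to the receiver, then sum 10^(L/10).
pump: 91.3 − 20·log₁₀(19.6/1.5) = 91.3 − 22.32 = 68.98 dB SPL.
ultrasonic cleaner: 71.6 − 20·log₁₀(14.3/1.5) = 71.6 − 19.58 = 52.02 dB SPL.
packaged HVAC unit: 86.1 − 20·log₁₀(12.5/1.5) = 86.1 − 18.42 = 67.68 dB SPL.
refrigeration condenser: 83.4 − 20·log₁₀(16.3/1.5) = 83.4 − 20.72 = 62.68 dB SPL.
Σ 10^(L/10) = 1.578e+07 → L_total = 10·log₁₀(1.578e+07) = 71.98 dB SPL.

72.0 dB SPL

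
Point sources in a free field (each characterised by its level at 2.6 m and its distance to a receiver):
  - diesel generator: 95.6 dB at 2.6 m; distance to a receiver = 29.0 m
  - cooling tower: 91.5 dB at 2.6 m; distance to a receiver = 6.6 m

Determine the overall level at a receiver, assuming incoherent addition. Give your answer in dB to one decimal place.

84.0 dB

Apply inverse-square spreading to bring every level to the receiver, then sum 10^(L/10).
diesel generator: 95.6 − 20·log₁₀(29.0/2.6) = 95.6 − 20.95 = 74.65 dB.
cooling tower: 91.5 − 20·log₁₀(6.6/2.6) = 91.5 − 8.09 = 83.41 dB.
Σ 10^(L/10) = 2.484e+08 → L_total = 10·log₁₀(2.484e+08) = 83.95 dB.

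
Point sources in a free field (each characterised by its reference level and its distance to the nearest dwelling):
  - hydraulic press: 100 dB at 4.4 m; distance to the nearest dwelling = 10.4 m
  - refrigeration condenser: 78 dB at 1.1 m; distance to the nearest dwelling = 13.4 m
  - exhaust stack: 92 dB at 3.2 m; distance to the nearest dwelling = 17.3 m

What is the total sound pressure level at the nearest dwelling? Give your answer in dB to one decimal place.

Propagate each source to the receiver with L = L_ref − 20·log₁₀(r/r_ref), then add intensities.
hydraulic press: 100 − 20·log₁₀(10.4/4.4) = 100 − 7.47 = 92.53 dB.
refrigeration condenser: 78 − 20·log₁₀(13.4/1.1) = 78 − 21.71 = 56.29 dB.
exhaust stack: 92 − 20·log₁₀(17.3/3.2) = 92 − 14.66 = 77.34 dB.
Σ 10^(L/10) = 1.845e+09 → L_total = 10·log₁₀(1.845e+09) = 92.66 dB.

92.7 dB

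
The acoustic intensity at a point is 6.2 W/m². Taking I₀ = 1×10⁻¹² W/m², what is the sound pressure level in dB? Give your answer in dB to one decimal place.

127.9 dB

I/I₀ = 6.2/10⁻¹² = 6.2×10^12, and L = 10·log₁₀(I/I₀).
L = 10·(0.7924 + 12) = 127.92 dB.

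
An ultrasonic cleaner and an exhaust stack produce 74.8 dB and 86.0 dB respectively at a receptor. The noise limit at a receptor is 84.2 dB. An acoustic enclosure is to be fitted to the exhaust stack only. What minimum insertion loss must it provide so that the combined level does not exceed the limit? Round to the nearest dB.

2 dB

Fixed contribution from the other source: Σ 10^(L/10) = 10^(74.8/10) = 3.020e+07 (74.80 dB).
The limit corresponds to 10^(84.2/10) = 2.630e+08; subtracting the fixed part leaves 2.328e+08 for the exhaust stack, i.e. 83.67 dB.
So the exhaust stack must be reduced from 86.0 to 83.67 dB: IL = 2.33 dB.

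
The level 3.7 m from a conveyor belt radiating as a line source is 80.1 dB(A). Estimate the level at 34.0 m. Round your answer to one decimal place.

Line-source attenuation: ΔL = 10·log₁₀(r₂/r₁) = 10·log₁₀(34.0/3.7) = 9.633 dB.
L₂ = 80.1 − 10·log₁₀(34.0/3.7) = 80.1 − 9.633 = 70.47 dB(A).

70.5 dB(A)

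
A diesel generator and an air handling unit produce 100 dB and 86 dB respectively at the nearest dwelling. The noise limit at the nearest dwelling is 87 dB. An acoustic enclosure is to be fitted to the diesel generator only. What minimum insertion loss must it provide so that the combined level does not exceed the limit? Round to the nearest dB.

20 dB

Fixed contribution from the other source: Σ 10^(L/10) = 10^(86/10) = 3.981e+08 (86.00 dB).
To meet 87 dB overall, the treated diesel generator may contribute at most 10^(87/10) − 3.981e+08 = 1.031e+08, i.e. 80.13 dB.
So the diesel generator must be reduced from 100 to 80.13 dB: IL = 19.87 dB.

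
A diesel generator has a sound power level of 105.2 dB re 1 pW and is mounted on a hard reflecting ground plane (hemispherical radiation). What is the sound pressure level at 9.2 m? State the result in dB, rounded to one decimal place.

77.9 dB

Free-field hemispherical radiation: L_p = L_w − 10·log₁₀(2π·r²), r = 9.2 m.
2π·r² = 531.8 m², 10·log₁₀ of that is 27.258 dB.
L_p = 105.2 − 27.258 = 77.94 dB.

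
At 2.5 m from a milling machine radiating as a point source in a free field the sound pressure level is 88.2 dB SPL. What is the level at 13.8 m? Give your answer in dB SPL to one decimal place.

73.4 dB SPL

Point-source attenuation: ΔL = 20·log₁₀(r₂/r₁) = 20·log₁₀(13.8/2.5) = 14.839 dB.
L₂ = 88.2 − 20·log₁₀(13.8/2.5) = 88.2 − 14.839 = 73.36 dB SPL.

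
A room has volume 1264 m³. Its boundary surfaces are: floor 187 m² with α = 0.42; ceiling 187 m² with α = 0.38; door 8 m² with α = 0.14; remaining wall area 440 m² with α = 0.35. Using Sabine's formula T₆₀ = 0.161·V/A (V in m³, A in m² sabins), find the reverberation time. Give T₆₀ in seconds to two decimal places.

Total absorption A = 187·0.42 + 187·0.38 + 8·0.14 + 440·0.35 = 304.72 m² sabins.
T₆₀ = 0.161 × 1264 / 304.72 = 0.668 s.

0.67 s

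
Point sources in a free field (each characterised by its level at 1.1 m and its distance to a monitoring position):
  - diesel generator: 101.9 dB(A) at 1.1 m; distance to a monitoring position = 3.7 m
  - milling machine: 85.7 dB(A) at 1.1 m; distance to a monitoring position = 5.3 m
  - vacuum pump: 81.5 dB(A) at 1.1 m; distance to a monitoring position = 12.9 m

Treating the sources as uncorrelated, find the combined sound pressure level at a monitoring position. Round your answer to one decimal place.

Propagate each source to the receiver with L = L_ref − 20·log₁₀(r/r_ref), then add intensities.
diesel generator: 101.9 − 20·log₁₀(3.7/1.1) = 101.9 − 10.54 = 91.36 dB(A).
milling machine: 85.7 − 20·log₁₀(5.3/1.1) = 85.7 − 13.66 = 72.04 dB(A).
vacuum pump: 81.5 − 20·log₁₀(12.9/1.1) = 81.5 − 21.38 = 60.12 dB(A).
Σ 10^(L/10) = 1.386e+09 → L_total = 10·log₁₀(1.386e+09) = 91.42 dB(A).

91.4 dB(A)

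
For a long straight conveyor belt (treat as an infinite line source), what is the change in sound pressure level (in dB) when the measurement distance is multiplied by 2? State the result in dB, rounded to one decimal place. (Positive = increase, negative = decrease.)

Line-source spreading: ΔL = −10·log₁₀(r₂/r₁).
ΔL = −10·log₁₀(2) = -3.01 dB.

-3.0 dB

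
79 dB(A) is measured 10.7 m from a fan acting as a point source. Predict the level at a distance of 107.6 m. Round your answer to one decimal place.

59.0 dB(A)

Point-source attenuation: ΔL = 20·log₁₀(r₂/r₁) = 20·log₁₀(107.6/10.7) = 20.049 dB.
L₂ = 79 − 20·log₁₀(107.6/10.7) = 79 − 20.049 = 58.95 dB(A).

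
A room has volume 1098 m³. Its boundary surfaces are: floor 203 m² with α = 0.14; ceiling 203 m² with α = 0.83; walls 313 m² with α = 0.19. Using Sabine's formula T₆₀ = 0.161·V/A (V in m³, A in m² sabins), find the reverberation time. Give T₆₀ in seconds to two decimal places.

0.69 s

Total absorption A = 203·0.14 + 203·0.83 + 313·0.19 = 256.38 m² sabins.
T₆₀ = 0.161·V/A = 0.161·1098/256.38 = 0.690 s.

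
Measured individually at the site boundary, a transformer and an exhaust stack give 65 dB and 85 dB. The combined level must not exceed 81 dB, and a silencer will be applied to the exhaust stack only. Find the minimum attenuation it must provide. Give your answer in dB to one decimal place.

Everything except the exhaust stack sums to 10^(65/10) = 3.162e+06 in linear terms, 65.00 dB.
The limit corresponds to 10^(81/10) = 1.259e+08; subtracting the fixed part leaves 1.227e+08 for the exhaust stack, i.e. 80.89 dB.
So the exhaust stack must be reduced from 85 to 80.89 dB: IL = 4.11 dB.

4.1 dB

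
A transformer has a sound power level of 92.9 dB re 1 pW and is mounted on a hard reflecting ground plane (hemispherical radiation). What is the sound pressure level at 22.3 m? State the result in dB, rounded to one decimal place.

58.0 dB

L_p = L_w − 10·log₁₀(2π·r²) with r = 22.3 m.
2π·r² = 3125 m², 10·log₁₀ of that is 34.948 dB.
L_p = 92.9 − 34.948 = 57.95 dB.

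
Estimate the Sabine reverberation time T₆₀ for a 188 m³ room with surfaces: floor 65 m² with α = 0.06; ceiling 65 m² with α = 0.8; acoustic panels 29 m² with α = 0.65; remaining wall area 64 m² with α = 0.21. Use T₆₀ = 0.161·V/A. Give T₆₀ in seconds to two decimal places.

0.34 s

Total absorption A = 65·0.06 + 65·0.8 + 29·0.65 + 64·0.21 = 88.19 m² sabins.
T₆₀ = 0.161 × 188 / 88.19 = 0.343 s.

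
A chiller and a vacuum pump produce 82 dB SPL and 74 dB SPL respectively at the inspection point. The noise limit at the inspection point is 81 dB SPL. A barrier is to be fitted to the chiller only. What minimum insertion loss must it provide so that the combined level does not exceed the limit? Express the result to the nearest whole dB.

2 dB

Everything except the chiller sums to 10^(74/10) = 2.512e+07 in linear terms, 74.00 dB SPL.
To meet 81 dB SPL overall, the treated chiller may contribute at most 10^(81/10) − 2.512e+07 = 1.008e+08, i.e. 80.03 dB SPL.
So the chiller must be reduced from 82 to 80.03 dB SPL: IL = 1.97 dB.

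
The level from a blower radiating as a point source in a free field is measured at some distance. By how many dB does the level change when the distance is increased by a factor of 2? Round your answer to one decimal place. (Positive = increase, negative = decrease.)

A point source loses 6 dB per doubling of distance; generally ΔL = −20·log₁₀(r₂/r₁).
ΔL = −20·log₁₀(2) = -6.02 dB.

-6.0 dB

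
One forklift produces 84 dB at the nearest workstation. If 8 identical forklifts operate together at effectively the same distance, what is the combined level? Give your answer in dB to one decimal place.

With 8 equal, uncorrelated contributions the intensity is 8× that of one unit, giving a rise of 10·log₁₀ 8.
L_total = 84 + 10·log₁₀(8) = 84 + 9.031 = 93.03 dB.

93.0 dB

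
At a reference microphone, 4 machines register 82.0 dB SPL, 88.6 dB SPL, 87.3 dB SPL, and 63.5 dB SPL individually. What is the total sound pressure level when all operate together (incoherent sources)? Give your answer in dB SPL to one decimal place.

For uncorrelated sources the intensities add, so convert each level to linear form, sum, and take 10·log₁₀ of the total.
Σ 10^(L/10) = 10^(82.0/10) + 10^(88.6/10) + 10^(87.3/10) + 10^(63.5/10) = 1.422e+09.
L_total = 10·log₁₀(1.422e+09) = 91.53 dB SPL.

91.5 dB SPL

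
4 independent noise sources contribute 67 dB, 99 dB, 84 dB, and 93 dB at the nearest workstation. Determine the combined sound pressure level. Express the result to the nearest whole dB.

Incoherent sources combine by intensity addition: L_total = 10·log₁₀(Σ 10^(L_i/10)).
Σ 10^(L/10) = 10^(67/10) + 10^(99/10) + 10^(84/10) + 10^(93/10) = 1.019e+10.
L_total = 10·log₁₀(1.019e+10) = 100.08 dB.

100 dB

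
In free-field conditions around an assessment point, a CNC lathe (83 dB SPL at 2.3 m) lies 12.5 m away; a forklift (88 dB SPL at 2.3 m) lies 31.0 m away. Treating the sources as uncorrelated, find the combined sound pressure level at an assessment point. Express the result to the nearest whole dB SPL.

70 dB SPL

First find each source's level at the receiver (point-source: −20·log₁₀(r/r_ref)), then combine on an intensity basis.
CNC lathe: 83 − 20·log₁₀(12.5/2.3) = 83 − 14.70 = 68.30 dB SPL.
forklift: 88 − 20·log₁₀(31.0/2.3) = 88 − 22.59 = 65.41 dB SPL.
Σ 10^(L/10) = 1.023e+07 → L_total = 10·log₁₀(1.023e+07) = 70.10 dB SPL.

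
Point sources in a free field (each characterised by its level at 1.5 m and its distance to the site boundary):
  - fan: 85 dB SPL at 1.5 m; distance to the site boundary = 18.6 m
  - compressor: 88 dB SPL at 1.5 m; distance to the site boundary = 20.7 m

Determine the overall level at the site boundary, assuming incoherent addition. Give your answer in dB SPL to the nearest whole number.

67 dB SPL

Apply inverse-square spreading to bring every level to the receiver, then sum 10^(L/10).
fan: 85 − 20·log₁₀(18.6/1.5) = 85 − 21.87 = 63.13 dB SPL.
compressor: 88 − 20·log₁₀(20.7/1.5) = 88 − 22.80 = 65.20 dB SPL.
Σ 10^(L/10) = 5.370e+06 → L_total = 10·log₁₀(5.370e+06) = 67.30 dB SPL.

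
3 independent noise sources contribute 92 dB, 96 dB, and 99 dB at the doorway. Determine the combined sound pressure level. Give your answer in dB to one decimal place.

101.3 dB

Incoherent sources combine by intensity addition: L_total = 10·log₁₀(Σ 10^(L_i/10)).
Σ 10^(L/10) = 10^(92/10) + 10^(96/10) + 10^(99/10) = 1.351e+10.
L_total = 10·log₁₀(1.351e+10) = 101.31 dB.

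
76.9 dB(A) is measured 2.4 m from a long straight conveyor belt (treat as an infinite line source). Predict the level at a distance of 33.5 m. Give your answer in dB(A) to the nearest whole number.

Cylindrical spreading from a line source gives a 10·log₁₀(r₂/r₁) drop.
L₂ = 76.9 − 10·log₁₀(33.5/2.4) = 76.9 − 11.448 = 65.45 dB(A).

65 dB(A)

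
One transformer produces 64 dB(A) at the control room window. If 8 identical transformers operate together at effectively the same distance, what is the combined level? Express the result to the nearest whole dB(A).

L_total = L₁ + 10·log₁₀ N for N identical incoherent sources.
L_total = 64 + 10·log₁₀(8) = 64 + 9.031 = 73.03 dB(A).

73 dB(A)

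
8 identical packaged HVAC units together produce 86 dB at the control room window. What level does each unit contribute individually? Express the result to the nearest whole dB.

77 dB

Dividing the total intensity by 8 lowers the level by 10·log₁₀ 8 = 9.031 dB: L₁ = 86 − 9.031.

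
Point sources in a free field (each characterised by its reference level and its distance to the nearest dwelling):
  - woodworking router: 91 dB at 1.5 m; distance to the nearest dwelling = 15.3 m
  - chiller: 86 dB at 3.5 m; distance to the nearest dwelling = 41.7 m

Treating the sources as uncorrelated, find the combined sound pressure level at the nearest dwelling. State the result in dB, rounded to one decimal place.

71.7 dB

First find each source's level at the receiver (point-source: −20·log₁₀(r/r_ref)), then combine on an intensity basis.
woodworking router: 91 − 20·log₁₀(15.3/1.5) = 91 − 20.17 = 70.83 dB.
chiller: 86 − 20·log₁₀(41.7/3.5) = 86 − 21.52 = 64.48 dB.
Σ 10^(L/10) = 1.490e+07 → L_total = 10·log₁₀(1.490e+07) = 71.73 dB.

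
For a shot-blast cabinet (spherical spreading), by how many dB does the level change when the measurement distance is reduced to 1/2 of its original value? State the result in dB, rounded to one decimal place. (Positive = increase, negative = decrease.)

With spherical spreading the level changes by −20·log₁₀(r₂/r₁).
ΔL = −20·log₁₀(0.5) = +6.02 dB.

+6.0 dB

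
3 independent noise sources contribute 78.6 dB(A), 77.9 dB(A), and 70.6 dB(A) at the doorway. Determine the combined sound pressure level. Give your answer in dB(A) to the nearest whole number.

Incoherent sources combine by intensity addition: L_total = 10·log₁₀(Σ 10^(L_i/10)).
Σ 10^(L/10) = 10^(78.6/10) + 10^(77.9/10) + 10^(70.6/10) = 1.456e+08.
L_total = 10·log₁₀(1.456e+08) = 81.63 dB(A).

82 dB(A)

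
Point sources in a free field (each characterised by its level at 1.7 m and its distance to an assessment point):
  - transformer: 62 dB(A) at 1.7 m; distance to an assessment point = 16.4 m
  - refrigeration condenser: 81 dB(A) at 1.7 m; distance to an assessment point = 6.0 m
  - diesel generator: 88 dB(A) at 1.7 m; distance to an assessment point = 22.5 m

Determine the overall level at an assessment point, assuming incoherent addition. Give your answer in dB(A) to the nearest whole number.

71 dB(A)

First find each source's level at the receiver (point-source: −20·log₁₀(r/r_ref)), then combine on an intensity basis.
transformer: 62 − 20·log₁₀(16.4/1.7) = 62 − 19.69 = 42.31 dB(A).
refrigeration condenser: 81 − 20·log₁₀(6.0/1.7) = 81 − 10.95 = 70.05 dB(A).
diesel generator: 88 − 20·log₁₀(22.5/1.7) = 88 − 22.43 = 65.57 dB(A).
Σ 10^(L/10) = 1.373e+07 → L_total = 10·log₁₀(1.373e+07) = 71.38 dB(A).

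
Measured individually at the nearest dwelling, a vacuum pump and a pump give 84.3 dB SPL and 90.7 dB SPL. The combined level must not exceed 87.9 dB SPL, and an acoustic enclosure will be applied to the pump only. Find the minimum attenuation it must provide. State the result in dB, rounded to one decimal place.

The untreated sources together contribute 10^(84.3/10) = 2.692e+08, i.e. 84.30 dB SPL.
The limit corresponds to 10^(87.9/10) = 6.166e+08; subtracting the fixed part leaves 3.474e+08 for the pump, i.e. 85.41 dB SPL.
So the pump must be reduced from 90.7 to 85.41 dB SPL: IL = 5.29 dB.

5.3 dB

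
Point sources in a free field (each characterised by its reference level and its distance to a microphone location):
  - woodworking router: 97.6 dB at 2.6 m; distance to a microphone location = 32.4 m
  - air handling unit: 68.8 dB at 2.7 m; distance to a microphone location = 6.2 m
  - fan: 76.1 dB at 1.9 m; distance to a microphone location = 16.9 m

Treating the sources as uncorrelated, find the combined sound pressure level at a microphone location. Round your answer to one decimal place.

Propagate each source to the receiver with L = L_ref − 20·log₁₀(r/r_ref), then add intensities.
woodworking router: 97.6 − 20·log₁₀(32.4/2.6) = 97.6 − 21.91 = 75.69 dB.
air handling unit: 68.8 − 20·log₁₀(6.2/2.7) = 68.8 − 7.22 = 61.58 dB.
fan: 76.1 − 20·log₁₀(16.9/1.9) = 76.1 − 18.98 = 57.12 dB.
Σ 10^(L/10) = 3.901e+07 → L_total = 10·log₁₀(3.901e+07) = 75.91 dB.

75.9 dB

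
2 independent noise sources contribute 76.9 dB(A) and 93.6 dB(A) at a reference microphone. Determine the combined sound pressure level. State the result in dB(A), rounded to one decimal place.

93.7 dB(A)

Incoherent sources combine by intensity addition: L_total = 10·log₁₀(Σ 10^(L_i/10)).
Σ 10^(L/10) = 10^(76.9/10) + 10^(93.6/10) = 2.340e+09.
L_total = 10·log₁₀(2.340e+09) = 93.69 dB(A).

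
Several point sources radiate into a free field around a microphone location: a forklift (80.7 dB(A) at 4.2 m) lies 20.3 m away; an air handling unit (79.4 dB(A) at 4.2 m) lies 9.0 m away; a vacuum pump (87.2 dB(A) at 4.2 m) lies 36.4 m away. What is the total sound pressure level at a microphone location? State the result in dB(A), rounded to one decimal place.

74.9 dB(A)

Propagate each source to the receiver with L = L_ref − 20·log₁₀(r/r_ref), then add intensities.
forklift: 80.7 − 20·log₁₀(20.3/4.2) = 80.7 − 13.68 = 67.02 dB(A).
air handling unit: 79.4 − 20·log₁₀(9.0/4.2) = 79.4 − 6.62 = 72.78 dB(A).
vacuum pump: 87.2 − 20·log₁₀(36.4/4.2) = 87.2 − 18.76 = 68.44 dB(A).
Σ 10^(L/10) = 3.098e+07 → L_total = 10·log₁₀(3.098e+07) = 74.91 dB(A).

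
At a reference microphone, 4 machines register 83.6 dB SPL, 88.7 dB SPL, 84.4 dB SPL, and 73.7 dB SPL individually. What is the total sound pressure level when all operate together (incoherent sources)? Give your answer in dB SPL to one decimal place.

Incoherent sources combine by intensity addition: L_total = 10·log₁₀(Σ 10^(L_i/10)).
Σ 10^(L/10) = 10^(83.6/10) + 10^(88.7/10) + 10^(84.4/10) + 10^(73.7/10) = 1.269e+09.
L_total = 10·log₁₀(1.269e+09) = 91.04 dB SPL.

91.0 dB SPL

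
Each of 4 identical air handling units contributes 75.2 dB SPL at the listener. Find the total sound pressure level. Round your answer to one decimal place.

With 4 equal, uncorrelated contributions the intensity is 4× that of one unit, giving a rise of 10·log₁₀ 4.
L_total = 75.2 + 10·log₁₀(4) = 75.2 + 6.021 = 81.22 dB SPL.

81.2 dB SPL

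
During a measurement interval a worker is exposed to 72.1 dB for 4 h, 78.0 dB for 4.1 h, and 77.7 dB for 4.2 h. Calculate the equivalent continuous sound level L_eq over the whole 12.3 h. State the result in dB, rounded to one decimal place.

76.7 dB

The energy average is taken in the linear domain: L_eq = 10·log₁₀[(Σ tᵢ·10^(Lᵢ/10))/T], T = 12.3 h.
Σ tᵢ·10^(Lᵢ/10) = 4·10^(72.1/10) + 4.1·10^(78.0/10) + 4.2·10^(77.7/10) = 5.709e+08.
L_eq = 10·log₁₀(5.709e+08/12.3) = 76.67 dB.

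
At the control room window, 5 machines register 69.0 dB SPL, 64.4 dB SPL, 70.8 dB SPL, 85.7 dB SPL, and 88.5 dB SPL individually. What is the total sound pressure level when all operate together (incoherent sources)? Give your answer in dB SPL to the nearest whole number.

90 dB SPL

Incoherent sources combine by intensity addition: L_total = 10·log₁₀(Σ 10^(L_i/10)).
Σ 10^(L/10) = 10^(69.0/10) + 10^(64.4/10) + 10^(70.8/10) + 10^(85.7/10) + 10^(88.5/10) = 1.102e+09.
L_total = 10·log₁₀(1.102e+09) = 90.42 dB SPL.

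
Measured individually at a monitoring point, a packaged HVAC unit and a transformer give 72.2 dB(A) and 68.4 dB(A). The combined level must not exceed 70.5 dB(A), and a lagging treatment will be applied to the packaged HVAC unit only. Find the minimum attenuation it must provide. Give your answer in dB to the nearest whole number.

6 dB

Fixed contribution from the other source: Σ 10^(L/10) = 10^(68.4/10) = 6.918e+06 (68.40 dB(A)).
The limit corresponds to 10^(70.5/10) = 1.122e+07; subtracting the fixed part leaves 4.302e+06 for the packaged HVAC unit, i.e. 66.34 dB(A).
Required insertion loss = 72.2 − 66.34 = 5.86 dB.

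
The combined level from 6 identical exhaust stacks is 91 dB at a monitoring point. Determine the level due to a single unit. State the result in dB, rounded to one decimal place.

For N identical incoherent sources L_total = L₁ + 10·log₁₀ N, so L₁ = 91 − 10·log₁₀(6) = 91 − 7.782.

83.2 dB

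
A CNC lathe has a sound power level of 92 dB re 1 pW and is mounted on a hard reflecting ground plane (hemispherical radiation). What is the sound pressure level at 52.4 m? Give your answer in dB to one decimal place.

L_p = L_w − 10·log₁₀(2π·r²) with r = 52.4 m.
2π·r² = 1.725e+04 m², 10·log₁₀ of that is 42.368 dB.
L_p = 92 − 42.368 = 49.63 dB.

49.6 dB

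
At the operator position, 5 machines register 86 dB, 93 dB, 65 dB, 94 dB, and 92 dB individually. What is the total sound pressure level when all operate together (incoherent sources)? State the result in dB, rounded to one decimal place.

For uncorrelated sources the intensities add, so convert each level to linear form, sum, and take 10·log₁₀ of the total.
Σ 10^(L/10) = 10^(86/10) + 10^(93/10) + 10^(65/10) + 10^(94/10) + 10^(92/10) = 6.493e+09.
L_total = 10·log₁₀(6.493e+09) = 98.12 dB.

98.1 dB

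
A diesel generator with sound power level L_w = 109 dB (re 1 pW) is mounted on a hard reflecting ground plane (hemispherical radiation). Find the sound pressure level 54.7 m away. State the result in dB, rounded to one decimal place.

66.3 dB

Free-field hemispherical radiation: L_p = L_w − 10·log₁₀(2π·r²), r = 54.7 m.
2π·r² = 1.88e+04 m², 10·log₁₀ of that is 42.742 dB.
L_p = 109 − 42.742 = 66.26 dB.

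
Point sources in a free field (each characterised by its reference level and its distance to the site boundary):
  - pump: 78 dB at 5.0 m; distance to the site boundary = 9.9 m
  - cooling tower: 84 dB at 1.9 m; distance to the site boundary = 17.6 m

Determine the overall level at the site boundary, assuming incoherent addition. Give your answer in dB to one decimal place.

Propagate each source to the receiver with L = L_ref − 20·log₁₀(r/r_ref), then add intensities.
pump: 78 − 20·log₁₀(9.9/5.0) = 78 − 5.93 = 72.07 dB.
cooling tower: 84 − 20·log₁₀(17.6/1.9) = 84 − 19.34 = 64.66 dB.
Σ 10^(L/10) = 1.902e+07 → L_total = 10·log₁₀(1.902e+07) = 72.79 dB.

72.8 dB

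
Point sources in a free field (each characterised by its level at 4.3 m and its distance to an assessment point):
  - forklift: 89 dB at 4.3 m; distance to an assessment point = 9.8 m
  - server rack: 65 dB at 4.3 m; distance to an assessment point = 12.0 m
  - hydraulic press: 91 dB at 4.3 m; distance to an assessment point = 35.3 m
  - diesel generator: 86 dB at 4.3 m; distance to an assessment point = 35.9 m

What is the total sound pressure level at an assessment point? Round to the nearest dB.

82 dB

First find each source's level at the receiver (point-source: −20·log₁₀(r/r_ref)), then combine on an intensity basis.
forklift: 89 − 20·log₁₀(9.8/4.3) = 89 − 7.16 = 81.84 dB.
server rack: 65 − 20·log₁₀(12.0/4.3) = 65 − 8.91 = 56.09 dB.
hydraulic press: 91 − 20·log₁₀(35.3/4.3) = 91 − 18.29 = 72.71 dB.
diesel generator: 86 − 20·log₁₀(35.9/4.3) = 86 − 18.43 = 67.57 dB.
Σ 10^(L/10) = 1.777e+08 → L_total = 10·log₁₀(1.777e+08) = 82.50 dB.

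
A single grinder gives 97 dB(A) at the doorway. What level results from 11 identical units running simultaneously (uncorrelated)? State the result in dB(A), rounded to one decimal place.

107.4 dB(A)

N identical incoherent sources raise the level by 10·log₁₀ N.
L_total = 97 + 10·log₁₀(11) = 97 + 10.414 = 107.41 dB(A).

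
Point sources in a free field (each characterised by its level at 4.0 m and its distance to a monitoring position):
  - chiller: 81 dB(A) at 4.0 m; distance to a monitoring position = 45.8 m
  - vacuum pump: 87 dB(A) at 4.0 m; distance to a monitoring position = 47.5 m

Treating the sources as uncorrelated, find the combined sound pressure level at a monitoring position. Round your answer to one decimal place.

66.5 dB(A)

First find each source's level at the receiver (point-source: −20·log₁₀(r/r_ref)), then combine on an intensity basis.
chiller: 81 − 20·log₁₀(45.8/4.0) = 81 − 21.18 = 59.82 dB(A).
vacuum pump: 87 − 20·log₁₀(47.5/4.0) = 87 − 21.49 = 65.51 dB(A).
Σ 10^(L/10) = 4.514e+06 → L_total = 10·log₁₀(4.514e+06) = 66.55 dB(A).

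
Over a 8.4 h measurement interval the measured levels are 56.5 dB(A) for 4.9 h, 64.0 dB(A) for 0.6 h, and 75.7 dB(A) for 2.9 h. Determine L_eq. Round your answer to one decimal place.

71.2 dB(A)

L_eq = 10·log₁₀[(1/T)·Σ tᵢ·10^(Lᵢ/10)] with T = 8.4 h.
Σ tᵢ·10^(Lᵢ/10) = 4.9·10^(56.5/10) + 0.6·10^(64.0/10) + 2.9·10^(75.7/10) = 1.114e+08.
L_eq = 10·log₁₀(1.114e+08/8.4) = 71.23 dB(A).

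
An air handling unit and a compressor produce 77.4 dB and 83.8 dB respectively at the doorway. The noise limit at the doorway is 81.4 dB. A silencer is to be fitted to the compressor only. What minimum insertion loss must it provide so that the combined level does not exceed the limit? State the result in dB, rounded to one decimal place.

Fixed contribution from the other source: Σ 10^(L/10) = 10^(77.4/10) = 5.495e+07 (77.40 dB).
To meet 81.4 dB overall, the treated compressor may contribute at most 10^(81.4/10) − 5.495e+07 = 8.308e+07, i.e. 79.20 dB.
So the compressor must be reduced from 83.8 to 79.20 dB: IL = 4.60 dB.

4.6 dB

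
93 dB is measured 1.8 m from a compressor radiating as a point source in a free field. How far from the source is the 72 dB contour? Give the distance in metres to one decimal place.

For a point source L₁ − L₂ = 20·log₁₀(r₂/r₁), so r₂ = r₁·10^((L₁−L₂)/20).
r₂ = 1.8·10^((93−72)/20) = 1.8·10^(21.0/20) = 20.20 m.

20.2 m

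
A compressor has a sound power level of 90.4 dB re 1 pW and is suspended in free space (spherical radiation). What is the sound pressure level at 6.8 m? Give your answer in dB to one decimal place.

L_p = L_w − 10·log₁₀(4π·r²) with r = 6.8 m.
4π·r² = 581.1 m², 10·log₁₀ of that is 27.642 dB.
L_p = 90.4 − 27.642 = 62.76 dB.

62.8 dB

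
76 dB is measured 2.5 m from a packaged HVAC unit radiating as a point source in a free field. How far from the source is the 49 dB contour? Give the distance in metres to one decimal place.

For a point source L₁ − L₂ = 20·log₁₀(r₂/r₁), so r₂ = r₁·10^((L₁−L₂)/20).
r₂ = 2.5·10^((76−49)/20) = 2.5·10^(27.0/20) = 55.97 m.

56.0 m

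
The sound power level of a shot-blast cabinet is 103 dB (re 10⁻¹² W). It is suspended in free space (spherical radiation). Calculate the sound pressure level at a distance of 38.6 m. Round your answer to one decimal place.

L_p = L_w − 10·log₁₀(4π·r²) with r = 38.6 m.
4π·r² = 1.872e+04 m², 10·log₁₀ of that is 42.724 dB.
L_p = 103 − 42.724 = 60.28 dB.

60.3 dB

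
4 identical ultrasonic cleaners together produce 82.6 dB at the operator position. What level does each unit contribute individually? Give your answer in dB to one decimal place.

Dividing the total intensity by 4 lowers the level by 10·log₁₀ 4 = 6.021 dB: L₁ = 82.6 − 6.021.

76.6 dB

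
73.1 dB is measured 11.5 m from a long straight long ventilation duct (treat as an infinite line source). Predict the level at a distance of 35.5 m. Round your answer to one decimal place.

68.2 dB

Line-source attenuation: ΔL = 10·log₁₀(r₂/r₁) = 10·log₁₀(35.5/11.5) = 4.895 dB.
L₂ = 73.1 − 10·log₁₀(35.5/11.5) = 73.1 − 4.895 = 68.20 dB.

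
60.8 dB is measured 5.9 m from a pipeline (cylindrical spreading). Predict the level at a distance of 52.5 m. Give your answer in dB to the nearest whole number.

51 dB

For a line source, L₂ = L₁ − 10·log₁₀(r₂/r₁).
L₂ = 60.8 − 10·log₁₀(52.5/5.9) = 60.8 − 9.493 = 51.31 dB.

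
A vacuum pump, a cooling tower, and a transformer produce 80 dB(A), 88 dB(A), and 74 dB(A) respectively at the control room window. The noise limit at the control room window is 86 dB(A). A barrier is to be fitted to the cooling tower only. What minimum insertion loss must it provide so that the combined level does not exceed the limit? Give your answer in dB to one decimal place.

Fixed contribution from the other sources: Σ 10^(L/10) = 10^(80/10) + 10^(74/10) = 1.251e+08 (80.97 dB(A)).
To meet 86 dB(A) overall, the treated cooling tower may contribute at most 10^(86/10) − 1.251e+08 = 2.730e+08, i.e. 84.36 dB(A).
So the cooling tower must be reduced from 88 to 84.36 dB(A): IL = 3.64 dB.

3.6 dB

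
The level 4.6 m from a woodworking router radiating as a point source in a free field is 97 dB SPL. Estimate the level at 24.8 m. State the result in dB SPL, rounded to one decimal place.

For a point source, L₂ = L₁ − 20·log₁₀(r₂/r₁).
L₂ = 97 − 20·log₁₀(24.8/4.6) = 97 − 14.634 = 82.37 dB SPL.

82.4 dB SPL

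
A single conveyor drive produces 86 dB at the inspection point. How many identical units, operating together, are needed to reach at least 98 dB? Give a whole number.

16

Need L₁ + 10·log₁₀ N ≥ 98, i.e. log₁₀ N ≥ 1.20.
N ≥ 10^(12.0/10) = 15.849, so N = 16.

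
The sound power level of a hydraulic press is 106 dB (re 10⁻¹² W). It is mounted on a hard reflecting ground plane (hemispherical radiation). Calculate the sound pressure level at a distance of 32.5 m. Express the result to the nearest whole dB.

L_p = L_w − 10·log₁₀(2π·r²) with r = 32.5 m.
2π·r² = 6637 m², 10·log₁₀ of that is 38.219 dB.
L_p = 106 − 38.219 = 67.78 dB.

68 dB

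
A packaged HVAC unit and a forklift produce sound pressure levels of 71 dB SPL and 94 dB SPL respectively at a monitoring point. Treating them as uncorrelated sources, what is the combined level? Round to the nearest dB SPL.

Incoherent sources combine by intensity addition: L_total = 10·log₁₀(Σ 10^(L_i/10)).
Σ 10^(L/10) = 10^(71/10) + 10^(94/10) = 2.524e+09.
L_total = 10·log₁₀(2.524e+09) = 94.02 dB SPL.

94 dB SPL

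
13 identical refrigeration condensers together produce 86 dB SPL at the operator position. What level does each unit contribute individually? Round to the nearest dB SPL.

Dividing the total intensity by 13 lowers the level by 10·log₁₀ 13 = 11.139 dB: L₁ = 86 − 11.139.

75 dB SPL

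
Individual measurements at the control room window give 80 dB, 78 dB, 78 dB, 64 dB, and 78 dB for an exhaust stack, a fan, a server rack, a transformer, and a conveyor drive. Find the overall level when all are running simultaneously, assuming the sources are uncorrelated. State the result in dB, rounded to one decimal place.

For uncorrelated sources the intensities add, so convert each level to linear form, sum, and take 10·log₁₀ of the total.
Σ 10^(L/10) = 10^(80/10) + 10^(78/10) + 10^(78/10) + 10^(64/10) + 10^(78/10) = 2.918e+08.
L_total = 10·log₁₀(2.918e+08) = 84.65 dB.

84.7 dB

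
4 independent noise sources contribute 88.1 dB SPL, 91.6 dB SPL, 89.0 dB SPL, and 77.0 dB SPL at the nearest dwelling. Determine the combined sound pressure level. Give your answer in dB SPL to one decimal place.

Incoherent sources combine by intensity addition: L_total = 10·log₁₀(Σ 10^(L_i/10)).
Σ 10^(L/10) = 10^(88.1/10) + 10^(91.6/10) + 10^(89.0/10) + 10^(77.0/10) = 2.936e+09.
L_total = 10·log₁₀(2.936e+09) = 94.68 dB SPL.

94.7 dB SPL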